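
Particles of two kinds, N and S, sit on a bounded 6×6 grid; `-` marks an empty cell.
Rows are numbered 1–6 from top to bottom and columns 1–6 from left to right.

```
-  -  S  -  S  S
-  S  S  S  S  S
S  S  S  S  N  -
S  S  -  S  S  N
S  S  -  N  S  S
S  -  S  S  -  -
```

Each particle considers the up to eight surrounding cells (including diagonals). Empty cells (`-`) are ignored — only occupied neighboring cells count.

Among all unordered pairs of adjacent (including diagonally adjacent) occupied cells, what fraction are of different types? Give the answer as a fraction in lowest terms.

7/32

Scan each occupied cell's neighbors to the right and below (and the two forward diagonals) so each pair is counted once.
From row 1: 0 unlike of 9 pairs (running 0/9).
From row 2: 3 unlike of 16 pairs (running 3/25).
From row 3: 3 unlike of 15 pairs (running 6/40).
From row 4: 5 unlike of 14 pairs (running 11/54).
From row 5: 3 unlike of 9 pairs (running 14/63).
From row 6: 0 unlike of 1 pairs (running 14/64).
Total adjacent occupied pairs: 64; unlike-type pairs: 14.
14/64 reduces to 7/32.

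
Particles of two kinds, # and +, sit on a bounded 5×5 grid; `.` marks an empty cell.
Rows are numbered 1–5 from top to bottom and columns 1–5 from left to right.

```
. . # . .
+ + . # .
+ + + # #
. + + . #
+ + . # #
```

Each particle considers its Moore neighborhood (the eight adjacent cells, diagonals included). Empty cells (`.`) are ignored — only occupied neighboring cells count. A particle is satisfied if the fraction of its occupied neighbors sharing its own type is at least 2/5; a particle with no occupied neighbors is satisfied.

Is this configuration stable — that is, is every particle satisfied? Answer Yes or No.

(1,3)# 1/2 ok
(2,1)+ 3/3 ok
(2,2)+ 4/5 ok
(2,4)# 3/4 ok
(3,1)+ 4/4 ok
(3,2)+ 6/6 ok
(3,3)+ 4/6 ok
(3,4)# 3/5 ok
(3,5)# 3/3 ok
(4,2)+ 6/6 ok
(4,3)+ 4/6 ok
(4,5)# 4/4 ok
(5,1)+ 2/2 ok
(5,2)+ 3/3 ok
(5,4)# 2/3 ok
(5,5)# 2/2 ok
All meet the threshold, so the configuration is stable.

Yes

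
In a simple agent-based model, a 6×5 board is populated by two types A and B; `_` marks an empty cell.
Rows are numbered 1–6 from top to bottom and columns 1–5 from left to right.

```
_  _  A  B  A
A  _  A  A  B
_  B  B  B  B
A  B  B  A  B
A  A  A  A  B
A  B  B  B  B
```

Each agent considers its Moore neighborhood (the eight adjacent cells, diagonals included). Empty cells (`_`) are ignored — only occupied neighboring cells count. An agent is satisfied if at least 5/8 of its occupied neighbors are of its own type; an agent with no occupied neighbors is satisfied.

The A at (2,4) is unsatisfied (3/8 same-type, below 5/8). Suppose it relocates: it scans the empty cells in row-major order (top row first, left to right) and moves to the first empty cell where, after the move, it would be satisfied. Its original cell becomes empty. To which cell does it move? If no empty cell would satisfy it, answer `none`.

Vacating (2,4). Empty cells in order:
  (1,1): 1/1 same-type → satisfied — stop here.

(1,1)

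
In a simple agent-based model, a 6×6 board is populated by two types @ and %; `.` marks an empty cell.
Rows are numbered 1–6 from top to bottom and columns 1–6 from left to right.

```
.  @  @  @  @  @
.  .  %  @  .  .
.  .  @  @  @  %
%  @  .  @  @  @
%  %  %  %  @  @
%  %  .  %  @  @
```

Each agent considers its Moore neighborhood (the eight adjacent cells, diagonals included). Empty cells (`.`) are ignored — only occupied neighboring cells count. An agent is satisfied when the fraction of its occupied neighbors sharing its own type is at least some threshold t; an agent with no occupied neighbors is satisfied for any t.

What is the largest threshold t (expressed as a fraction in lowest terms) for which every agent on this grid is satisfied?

(1,2)@ 1/2
(1,3)@ 3/4
(1,4)@ 3/4
(1,5)@ 3/3
(1,6)@ 1/1
(2,3)% 0/6
(2,4)@ 6/7
(3,3)@ 4/5
(3,4)@ 5/6
(3,5)@ 5/6
(3,6)% 0/3
(4,1)% 2/3
(4,2)@ 1/5
(4,4)@ 5/7
(4,5)@ 6/8
(4,6)@ 4/5
(5,1)% 4/5
(5,2)% 5/6
(5,3)% 4/6
(5,4)% 2/6
(5,5)@ 6/8
(5,6)@ 5/5
(6,1)% 3/3
(6,2)% 4/4
(6,4)% 2/4
(6,5)@ 3/5
(6,6)@ 3/3
The smallest same-type fraction is 0/6 at (2,3), which reduces to 0/1. Any threshold above that leaves this agent unsatisfied.

0/1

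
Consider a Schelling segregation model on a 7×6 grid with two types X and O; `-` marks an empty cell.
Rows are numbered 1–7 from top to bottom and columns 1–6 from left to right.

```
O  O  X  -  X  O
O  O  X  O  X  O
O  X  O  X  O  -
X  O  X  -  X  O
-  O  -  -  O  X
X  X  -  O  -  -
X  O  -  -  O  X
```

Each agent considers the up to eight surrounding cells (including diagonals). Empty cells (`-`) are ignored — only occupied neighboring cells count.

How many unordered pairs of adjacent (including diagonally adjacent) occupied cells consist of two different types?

39

Scan each occupied cell's neighbors to the right and below (and the two forward diagonals) so each pair is counted once.
From row 1: 8 unlike of 16 pairs (running 8/16).
From row 2: 9 unlike of 19 pairs (running 17/35).
From row 3: 8 unlike of 15 pairs (running 25/50).
From row 4: 7 unlike of 10 pairs (running 32/60).
From row 5: 3 unlike of 4 pairs (running 35/64).
From row 6: 2 unlike of 6 pairs (running 37/70).
From row 7: 2 unlike of 2 pairs (running 39/72).
Total adjacent occupied pairs: 72; unlike-type pairs: 39.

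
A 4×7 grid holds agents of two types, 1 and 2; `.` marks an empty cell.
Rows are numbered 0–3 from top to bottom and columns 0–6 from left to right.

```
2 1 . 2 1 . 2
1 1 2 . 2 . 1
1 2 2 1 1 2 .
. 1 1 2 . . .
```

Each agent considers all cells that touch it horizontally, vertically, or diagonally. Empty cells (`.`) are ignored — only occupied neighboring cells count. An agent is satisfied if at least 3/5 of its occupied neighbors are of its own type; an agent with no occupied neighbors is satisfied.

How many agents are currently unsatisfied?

Row 0: (0,0)2 0/3 unhappy · (0,1)1 2/4 unhappy · (0,3)2 2/3 ok · (0,4)1 0/2 unhappy · (0,6)2 0/1 unhappy
Row 1: (1,0)1 3/5 ok · (1,1)1 3/7 unhappy · (1,2)2 3/6 unhappy · (1,4)2 2/5 unhappy · (1,6)1 0/2 unhappy
Row 2: (2,0)1 3/4 ok · (2,1)2 2/7 unhappy · (2,2)2 3/7 unhappy · (2,3)1 2/6 unhappy · (2,4)1 1/4 unhappy · (2,5)2 1/3 unhappy
Row 3: (3,1)1 2/4 unhappy · (3,2)1 2/5 unhappy · (3,3)2 1/4 unhappy
Unsatisfied: (0,0), (0,1), (0,4), (0,6), (1,1), (1,2), (1,4), (1,6), (2,1), (2,2), (2,3), (2,4), (2,5), (3,1), (3,2), (3,3) — 16 in total.

16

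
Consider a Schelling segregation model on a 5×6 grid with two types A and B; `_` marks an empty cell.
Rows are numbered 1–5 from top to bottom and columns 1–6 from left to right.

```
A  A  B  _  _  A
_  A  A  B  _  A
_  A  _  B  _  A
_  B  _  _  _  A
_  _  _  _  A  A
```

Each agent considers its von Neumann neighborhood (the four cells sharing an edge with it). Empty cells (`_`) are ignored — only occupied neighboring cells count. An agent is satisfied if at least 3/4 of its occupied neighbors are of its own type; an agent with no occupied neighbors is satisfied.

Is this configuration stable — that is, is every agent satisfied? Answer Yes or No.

No

(1,1)A 1/1 satisfied
(1,2)A 2/3 not
(1,3)B 0/2 not
(1,6)A 1/1 satisfied
(2,2)A 3/3 satisfied
(2,3)A 1/3 not
(2,4)B 1/2 not
(2,6)A 2/2 satisfied
(3,2)A 1/2 not
(3,4)B 1/1 satisfied
(3,6)A 2/2 satisfied
(4,2)B 0/1 not
(4,6)A 2/2 satisfied
(5,5)A 1/1 satisfied
(5,6)A 2/2 satisfied
For instance (1,2) has only 2/3 same-type neighbors, below 3/4.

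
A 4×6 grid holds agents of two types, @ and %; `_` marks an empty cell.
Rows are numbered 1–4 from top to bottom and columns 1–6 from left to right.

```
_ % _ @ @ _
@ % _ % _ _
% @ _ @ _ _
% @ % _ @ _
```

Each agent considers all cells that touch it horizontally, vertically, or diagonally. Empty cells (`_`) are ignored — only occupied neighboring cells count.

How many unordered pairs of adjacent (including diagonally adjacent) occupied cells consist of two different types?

14

Scan each occupied cell's neighbors to the right and below (and the two forward diagonals) so each pair is counted once.
From row 1: 3 unlike of 5 pairs (running 3/5).
From row 2: 4 unlike of 6 pairs (running 7/11).
From row 3: 5 unlike of 8 pairs (running 12/19).
From row 4: 2 unlike of 2 pairs (running 14/21).
Total adjacent occupied pairs: 21; unlike-type pairs: 14.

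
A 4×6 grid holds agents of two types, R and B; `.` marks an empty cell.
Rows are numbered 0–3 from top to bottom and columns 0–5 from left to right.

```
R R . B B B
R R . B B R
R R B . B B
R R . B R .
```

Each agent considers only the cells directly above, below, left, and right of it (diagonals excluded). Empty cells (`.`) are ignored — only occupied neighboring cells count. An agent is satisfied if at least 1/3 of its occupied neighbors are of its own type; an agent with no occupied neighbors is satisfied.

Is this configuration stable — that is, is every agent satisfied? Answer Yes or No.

Row 0: (0,0)R 2/2 ok · (0,1)R 2/2 ok · (0,3)B 2/2 ok · (0,4)B 3/3 ok · (0,5)B 1/2 ok
Row 1: (1,0)R 3/3 ok · (1,1)R 3/3 ok · (1,3)B 2/2 ok · (1,4)B 3/4 ok · (1,5)R 0/3 unhappy
Row 2: (2,0)R 3/3 ok · (2,1)R 3/4 ok · (2,2)B 0/1 unhappy · (2,4)B 2/3 ok · (2,5)B 1/2 ok
Row 3: (3,0)R 2/2 ok · (3,1)R 2/2 ok · (3,3)B 0/1 unhappy · (3,4)R 0/2 unhappy
For instance (1,5) has only 0/3 same-type neighbors, below 1/3.

No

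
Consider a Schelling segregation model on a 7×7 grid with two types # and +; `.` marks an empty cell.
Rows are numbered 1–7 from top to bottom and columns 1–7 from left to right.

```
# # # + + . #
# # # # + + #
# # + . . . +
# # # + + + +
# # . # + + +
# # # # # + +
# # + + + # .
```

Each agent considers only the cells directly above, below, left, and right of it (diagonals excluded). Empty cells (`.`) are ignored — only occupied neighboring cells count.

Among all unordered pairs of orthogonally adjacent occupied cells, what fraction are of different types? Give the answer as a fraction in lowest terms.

19/65

Scan each occupied cell's neighbors to the right and below so each pair is counted once.
Row 1: #(1,1)–#(1,2)= #(1,1)–#(2,1)= #(1,2)–#(1,3)= #(1,2)–#(2,2)= #(1,3)–+(1,4)≠ #(1,3)–#(2,3)= +(1,4)–+(1,5)= +(1,4)–#(2,4)≠ +(1,5)–+(2,5)= #(1,7)–#(2,7)=  → 2/10 unlike.
Row 2: #(2,1)–#(2,2)= #(2,1)–#(3,1)= #(2,2)–#(2,3)= #(2,2)–#(3,2)= #(2,3)–#(2,4)= #(2,3)–+(3,3)≠ #(2,4)–+(2,5)≠ +(2,5)–+(2,6)= +(2,6)–#(2,7)≠ #(2,7)–+(3,7)≠  → 4/10 unlike.
Row 3: #(3,1)–#(3,2)= #(3,1)–#(4,1)= #(3,2)–+(3,3)≠ #(3,2)–#(4,2)= +(3,3)–#(4,3)≠ +(3,7)–+(4,7)=  → 2/6 unlike.
Row 4: #(4,1)–#(4,2)= #(4,1)–#(5,1)= #(4,2)–#(4,3)= #(4,2)–#(5,2)= #(4,3)–+(4,4)≠ +(4,4)–+(4,5)= +(4,4)–#(5,4)≠ +(4,5)–+(4,6)= +(4,5)–+(5,5)= +(4,6)–+(4,7)= +(4,6)–+(5,6)= +(4,7)–+(5,7)=  → 2/12 unlike.
Row 5: #(5,1)–#(5,2)= #(5,1)–#(6,1)= #(5,2)–#(6,2)= #(5,4)–+(5,5)≠ #(5,4)–#(6,4)= +(5,5)–+(5,6)= +(5,5)–#(6,5)≠ +(5,6)–+(5,7)= +(5,6)–+(6,6)= +(5,7)–+(6,7)=  → 2/10 unlike.
Row 6: #(6,1)–#(6,2)= #(6,1)–#(7,1)= #(6,2)–#(6,3)= #(6,2)–#(7,2)= #(6,3)–#(6,4)= #(6,3)–+(7,3)≠ #(6,4)–#(6,5)= #(6,4)–+(7,4)≠ #(6,5)–+(6,6)≠ #(6,5)–+(7,5)≠ +(6,6)–+(6,7)= +(6,6)–#(7,6)≠  → 5/12 unlike.
Row 7: #(7,1)–#(7,2)= #(7,2)–+(7,3)≠ +(7,3)–+(7,4)= +(7,4)–+(7,5)= +(7,5)–#(7,6)≠  → 2/5 unlike.
Total adjacent occupied pairs: 65; unlike-type pairs: 19.
19/65 is already in lowest terms.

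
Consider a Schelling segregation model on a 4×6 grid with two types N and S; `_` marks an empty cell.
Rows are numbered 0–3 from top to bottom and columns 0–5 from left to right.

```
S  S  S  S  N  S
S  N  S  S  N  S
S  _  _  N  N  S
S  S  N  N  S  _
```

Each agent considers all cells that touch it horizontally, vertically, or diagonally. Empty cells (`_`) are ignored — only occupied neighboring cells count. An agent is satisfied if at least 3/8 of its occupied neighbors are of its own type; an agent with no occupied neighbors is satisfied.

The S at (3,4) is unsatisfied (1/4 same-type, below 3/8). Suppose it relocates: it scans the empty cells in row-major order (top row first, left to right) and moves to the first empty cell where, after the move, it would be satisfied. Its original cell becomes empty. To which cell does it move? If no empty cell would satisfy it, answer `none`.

(2,1)

Vacating (3,4). Empty cells in order:
  (2,1): 5/7 same-type → satisfied — stop here.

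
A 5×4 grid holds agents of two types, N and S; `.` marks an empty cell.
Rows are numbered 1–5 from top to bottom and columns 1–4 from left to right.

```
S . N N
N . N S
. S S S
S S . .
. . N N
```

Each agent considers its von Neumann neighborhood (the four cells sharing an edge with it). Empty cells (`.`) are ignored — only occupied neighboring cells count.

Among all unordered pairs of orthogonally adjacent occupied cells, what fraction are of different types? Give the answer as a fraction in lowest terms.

1/3

Scan each occupied cell's neighbors to the right and below so each pair is counted once.
Row 1: S(1,1)–N(2,1)≠ N(1,3)–N(1,4)= N(1,3)–N(2,3)= N(1,4)–S(2,4)≠  → 2/4 unlike.
Row 2: N(2,3)–S(2,4)≠ N(2,3)–S(3,3)≠ S(2,4)–S(3,4)=  → 2/3 unlike.
Row 3: S(3,2)–S(3,3)= S(3,2)–S(4,2)= S(3,3)–S(3,4)=  → 0/3 unlike.
Row 4: S(4,1)–S(4,2)=  → 0/1 unlike.
Row 5: N(5,3)–N(5,4)=  → 0/1 unlike.
Total adjacent occupied pairs: 12; unlike-type pairs: 4.
4/12 reduces to 1/3.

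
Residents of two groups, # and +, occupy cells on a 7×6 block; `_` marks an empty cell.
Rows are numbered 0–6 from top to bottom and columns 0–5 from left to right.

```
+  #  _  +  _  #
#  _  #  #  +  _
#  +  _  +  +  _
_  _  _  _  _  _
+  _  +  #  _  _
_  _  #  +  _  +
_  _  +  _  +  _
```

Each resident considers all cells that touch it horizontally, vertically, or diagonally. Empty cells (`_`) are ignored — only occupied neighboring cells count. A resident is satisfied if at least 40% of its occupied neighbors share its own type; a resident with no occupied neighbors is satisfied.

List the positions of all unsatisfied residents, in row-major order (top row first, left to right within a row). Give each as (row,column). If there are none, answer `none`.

(0,0), (0,3), (0,5), (1,3), (2,1), (4,2), (4,3), (5,2)

(0,0)+ 0/2 ✗
(0,1)# 2/3 ✓
(0,3)+ 1/3 ✗
(0,5)# 0/1 ✗
(1,0)# 2/4 ✓
(1,2)# 2/5 ✓
(1,3)# 1/5 ✗
(1,4)+ 3/5 ✓
(2,0)# 1/2 ✓
(2,1)+ 0/3 ✗
(2,3)+ 2/4 ✓
(2,4)+ 2/3 ✓
(4,0)+ 0/0 ✓
(4,2)+ 1/3 ✗
(4,3)# 1/3 ✗
(5,2)# 1/4 ✗
(5,3)+ 3/5 ✓
(5,5)+ 1/1 ✓
(6,2)+ 1/2 ✓
(6,4)+ 2/2 ✓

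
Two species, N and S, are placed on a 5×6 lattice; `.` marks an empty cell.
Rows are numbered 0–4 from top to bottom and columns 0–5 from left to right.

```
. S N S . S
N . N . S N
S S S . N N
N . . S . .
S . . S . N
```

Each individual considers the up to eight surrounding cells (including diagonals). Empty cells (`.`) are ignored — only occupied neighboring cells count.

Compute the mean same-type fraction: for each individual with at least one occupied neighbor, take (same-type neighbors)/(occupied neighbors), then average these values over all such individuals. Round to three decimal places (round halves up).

(0,1)S 0/3
(0,2)N 1/3
(0,3)S 1/3
(0,5)S 1/2
(1,0)N 0/3
(1,2)N 1/5
(1,4)S 2/5
(1,5)N 2/4
(2,0)S 1/3
(2,1)S 2/5
(2,2)S 2/3
(2,4)N 2/4
(2,5)N 2/3
(3,0)N 0/3
(3,3)S 2/3
(4,0)S 0/1
(4,3)S 1/1
(4,5)N — no occupied neighbors
Sum over 17 individuals: 0/3 + 1/3 + 1/3 + 1/2 + 0/3 + 1/5 + 2/5 + 2/4 + 1/3 + 2/5 + 2/3 + 2/4 + 2/3 + 0/3 + 2/3 + 0/1 + 1/1 = 13/2; mean = 13/2 ÷ 17 = 13/34 = 0.382352… → 0.382.

0.382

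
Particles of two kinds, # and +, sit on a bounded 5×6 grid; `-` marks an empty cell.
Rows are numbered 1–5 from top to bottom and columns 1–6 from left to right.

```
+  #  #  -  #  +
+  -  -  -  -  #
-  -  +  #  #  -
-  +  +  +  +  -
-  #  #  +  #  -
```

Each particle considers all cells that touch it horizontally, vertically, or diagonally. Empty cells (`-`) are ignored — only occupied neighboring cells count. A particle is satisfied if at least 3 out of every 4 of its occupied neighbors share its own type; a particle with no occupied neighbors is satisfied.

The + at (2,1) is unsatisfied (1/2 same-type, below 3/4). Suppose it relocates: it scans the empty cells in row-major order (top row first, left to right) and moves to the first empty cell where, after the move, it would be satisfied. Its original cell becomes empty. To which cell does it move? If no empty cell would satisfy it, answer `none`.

Vacating (2,1). Empty cells in order:
  (1,4): 0/2 same-type → still unsatisfied.
  (2,2): 2/4 same-type → still unsatisfied.
  (2,3): 1/4 same-type → still unsatisfied.
  (2,4): 1/5 same-type → still unsatisfied.
  (2,5): 1/5 same-type → still unsatisfied.
  (3,1): 1/1 same-type → satisfied — stop here.

(3,1)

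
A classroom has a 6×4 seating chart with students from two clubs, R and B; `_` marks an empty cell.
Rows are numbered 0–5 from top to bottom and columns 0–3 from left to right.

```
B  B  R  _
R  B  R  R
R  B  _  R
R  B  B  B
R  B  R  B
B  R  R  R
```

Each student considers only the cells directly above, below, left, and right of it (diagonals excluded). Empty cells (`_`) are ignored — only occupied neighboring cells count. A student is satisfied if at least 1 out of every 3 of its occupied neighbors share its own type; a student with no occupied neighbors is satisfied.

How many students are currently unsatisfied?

Row 0: (0,0)B 1/2 ✓ · (0,1)B 2/3 ✓ · (0,2)R 1/2 ✓
Row 1: (1,0)R 1/3 ✓ · (1,1)B 2/4 ✓ · (1,2)R 2/3 ✓ · (1,3)R 2/2 ✓
Row 2: (2,0)R 2/3 ✓ · (2,1)B 2/3 ✓ · (2,3)R 1/2 ✓
Row 3: (3,0)R 2/3 ✓ · (3,1)B 3/4 ✓ · (3,2)B 2/3 ✓ · (3,3)B 2/3 ✓
Row 4: (4,0)R 1/3 ✓ · (4,1)B 1/4 ✗ · (4,2)R 1/4 ✗ · (4,3)B 1/3 ✓
Row 5: (5,0)B 0/2 ✗ · (5,1)R 1/3 ✓ · (5,2)R 3/3 ✓ · (5,3)R 1/2 ✓
Unsatisfied: (4,1), (4,2), (5,0) — 3 in total.

3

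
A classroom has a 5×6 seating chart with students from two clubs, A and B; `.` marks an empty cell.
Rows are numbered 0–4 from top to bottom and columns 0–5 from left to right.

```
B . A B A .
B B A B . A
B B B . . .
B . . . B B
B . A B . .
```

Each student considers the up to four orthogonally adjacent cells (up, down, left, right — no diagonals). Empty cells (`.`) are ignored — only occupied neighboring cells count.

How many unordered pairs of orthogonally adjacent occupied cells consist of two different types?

Scan each occupied cell's neighbors to the right and below so each pair is counted once.
Row 0: B(0,0)–B(1,0)= A(0,2)–B(0,3)≠ A(0,2)–A(1,2)= B(0,3)–A(0,4)≠ B(0,3)–B(1,3)=  → 2/5 unlike.
Row 1: B(1,0)–B(1,1)= B(1,0)–B(2,0)= B(1,1)–A(1,2)≠ B(1,1)–B(2,1)= A(1,2)–B(1,3)≠ A(1,2)–B(2,2)≠  → 3/6 unlike.
Row 2: B(2,0)–B(2,1)= B(2,0)–B(3,0)= B(2,1)–B(2,2)=  → 0/3 unlike.
Row 3: B(3,0)–B(4,0)= B(3,4)–B(3,5)=  → 0/2 unlike.
Row 4: A(4,2)–B(4,3)≠  → 1/1 unlike.
Total adjacent occupied pairs: 17; unlike-type pairs: 6.

6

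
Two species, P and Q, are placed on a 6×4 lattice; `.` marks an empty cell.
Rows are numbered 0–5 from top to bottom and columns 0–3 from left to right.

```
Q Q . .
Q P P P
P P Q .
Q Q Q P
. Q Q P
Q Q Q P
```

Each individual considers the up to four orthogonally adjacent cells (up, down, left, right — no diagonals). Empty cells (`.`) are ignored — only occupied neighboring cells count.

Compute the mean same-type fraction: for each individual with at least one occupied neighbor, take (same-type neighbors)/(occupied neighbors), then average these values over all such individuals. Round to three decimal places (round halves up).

Row 0: (0,0)Q 2/2 · (0,1)Q 1/2
Row 1: (1,0)Q 1/3 · (1,1)P 2/4 · (1,2)P 2/3 · (1,3)P 1/1
Row 2: (2,0)P 1/3 · (2,1)P 2/4 · (2,2)Q 1/3
Row 3: (3,0)Q 1/2 · (3,1)Q 3/4 · (3,2)Q 3/4 · (3,3)P 1/2
Row 4: (4,1)Q 3/3 · (4,2)Q 3/4 · (4,3)P 2/3
Row 5: (5,0)Q 1/1 · (5,1)Q 3/3 · (5,2)Q 2/3 · (5,3)P 1/2
Sum over 20 individuals: 2/2 + 1/2 + 1/3 + 2/4 + 2/3 + 1/1 + 1/3 + 2/4 + 1/3 + 1/2 + 3/4 + 3/4 + 1/2 + 3/3 + 3/4 + 2/3 + 1/1 + 3/3 + 2/3 + 1/2 = 53/4; mean = 53/4 ÷ 20 = 53/80 = 0.6625 → 0.663.

0.663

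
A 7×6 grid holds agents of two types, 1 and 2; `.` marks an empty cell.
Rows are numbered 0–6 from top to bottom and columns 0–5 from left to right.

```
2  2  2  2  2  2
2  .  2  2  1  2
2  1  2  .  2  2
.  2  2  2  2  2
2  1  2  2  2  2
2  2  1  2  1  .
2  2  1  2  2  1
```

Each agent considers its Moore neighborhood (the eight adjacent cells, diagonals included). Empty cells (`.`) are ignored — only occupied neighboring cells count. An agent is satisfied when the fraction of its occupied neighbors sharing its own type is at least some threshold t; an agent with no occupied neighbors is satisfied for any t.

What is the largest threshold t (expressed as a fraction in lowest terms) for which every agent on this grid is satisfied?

0/1

(0,0)2 2/2
(0,1)2 4/4
(0,2)2 4/4
(0,3)2 4/5
(0,4)2 4/5
(0,5)2 2/3
(1,0)2 3/4
(1,2)2 5/6
(1,3)2 6/7
(1,4)1 0/7
(1,5)2 4/5
(2,0)2 2/3
(2,1)1 0/6
(2,2)2 5/6
(2,4)2 6/7
(2,5)2 4/5
(3,1)2 5/7
(3,2)2 5/7
(3,3)2 7/7
(3,4)2 7/7
(3,5)2 5/5
(4,0)2 3/4
(4,1)1 1/7
(4,2)2 6/8
(4,3)2 6/8
(4,4)2 6/7
(4,5)2 3/4
(5,0)2 4/5
(5,1)2 5/8
(5,2)1 2/8
(5,3)2 5/8
(5,4)1 1/7
(6,0)2 3/3
(6,1)2 3/5
(6,2)1 1/5
(6,3)2 2/5
(6,4)2 2/4
(6,5)1 1/2
The smallest same-type fraction is 0/7 at (1,4), which reduces to 0/1. Any threshold above that leaves this agent unsatisfied.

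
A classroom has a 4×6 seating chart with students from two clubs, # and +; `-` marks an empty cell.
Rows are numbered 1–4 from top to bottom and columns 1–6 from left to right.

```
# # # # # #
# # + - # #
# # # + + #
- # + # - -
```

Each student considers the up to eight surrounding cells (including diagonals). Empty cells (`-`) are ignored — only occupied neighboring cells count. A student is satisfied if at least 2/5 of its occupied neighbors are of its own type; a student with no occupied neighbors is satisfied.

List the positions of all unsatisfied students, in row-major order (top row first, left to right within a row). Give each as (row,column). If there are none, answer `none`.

(1,1)# 3/3 ✓
(1,2)# 4/5 ✓
(1,3)# 3/4 ✓
(1,4)# 3/4 ✓
(1,5)# 4/4 ✓
(1,6)# 3/3 ✓
(2,1)# 5/5 ✓
(2,2)# 7/8 ✓
(2,3)+ 1/7 ✗
(2,5)# 5/7 ✓
(2,6)# 4/5 ✓
(3,1)# 4/4 ✓
(3,2)# 5/7 ✓
(3,3)# 4/7 ✓
(3,4)+ 3/6 ✓
(3,5)+ 1/5 ✗
(3,6)# 2/3 ✓
(4,2)# 3/4 ✓
(4,3)+ 1/5 ✗
(4,4)# 1/4 ✗

(2,3), (3,5), (4,3), (4,4)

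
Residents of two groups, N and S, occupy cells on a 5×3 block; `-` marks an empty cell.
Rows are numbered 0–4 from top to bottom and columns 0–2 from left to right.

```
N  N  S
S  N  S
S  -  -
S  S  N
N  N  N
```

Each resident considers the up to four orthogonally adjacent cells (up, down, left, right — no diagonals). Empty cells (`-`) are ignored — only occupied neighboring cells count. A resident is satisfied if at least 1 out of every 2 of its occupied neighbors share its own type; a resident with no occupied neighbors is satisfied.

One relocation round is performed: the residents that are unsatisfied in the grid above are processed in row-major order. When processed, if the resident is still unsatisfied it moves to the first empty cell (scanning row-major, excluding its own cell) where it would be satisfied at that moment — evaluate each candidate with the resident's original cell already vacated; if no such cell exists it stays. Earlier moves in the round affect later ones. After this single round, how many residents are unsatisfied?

0

Initially unsatisfied (in order): (1,0), (1,1), (3,1).
  (1,0) → (2,1).
  (1,1) → (1,0).
  (3,1): now satisfied by earlier moves; stays.
Resulting grid:
N N S
N - S
S S -
S S N
N N N
All satisfied now.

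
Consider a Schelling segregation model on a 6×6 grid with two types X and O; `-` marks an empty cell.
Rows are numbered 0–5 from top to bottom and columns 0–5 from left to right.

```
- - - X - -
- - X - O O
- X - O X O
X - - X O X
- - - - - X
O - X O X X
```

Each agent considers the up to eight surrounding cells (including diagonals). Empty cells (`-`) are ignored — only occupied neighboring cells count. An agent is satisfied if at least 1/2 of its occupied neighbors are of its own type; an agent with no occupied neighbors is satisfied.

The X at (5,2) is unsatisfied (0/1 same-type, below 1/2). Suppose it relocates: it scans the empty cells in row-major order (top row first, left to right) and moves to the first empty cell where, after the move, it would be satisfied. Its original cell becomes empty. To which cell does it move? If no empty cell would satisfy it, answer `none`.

(0,0)

Vacating (5,2). Empty cells in order:
  (0,0): 0/0 same-type → satisfied — stop here.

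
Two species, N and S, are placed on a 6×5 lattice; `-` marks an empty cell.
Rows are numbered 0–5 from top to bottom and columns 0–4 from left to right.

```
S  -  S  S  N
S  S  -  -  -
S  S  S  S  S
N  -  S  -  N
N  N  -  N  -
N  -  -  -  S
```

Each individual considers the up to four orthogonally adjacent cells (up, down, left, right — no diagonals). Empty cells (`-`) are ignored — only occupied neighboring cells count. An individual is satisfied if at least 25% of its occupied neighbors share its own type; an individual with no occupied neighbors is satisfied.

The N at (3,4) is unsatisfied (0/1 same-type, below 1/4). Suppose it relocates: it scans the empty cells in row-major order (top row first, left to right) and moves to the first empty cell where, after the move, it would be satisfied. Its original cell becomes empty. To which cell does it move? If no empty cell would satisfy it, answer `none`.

Vacating (3,4). Empty cells in order:
  (0,1): 0/3 same-type → still unsatisfied.
  (1,2): 0/3 same-type → still unsatisfied.
  (1,3): 0/2 same-type → still unsatisfied.
  (1,4): 1/2 same-type → satisfied — stop here.

(1,4)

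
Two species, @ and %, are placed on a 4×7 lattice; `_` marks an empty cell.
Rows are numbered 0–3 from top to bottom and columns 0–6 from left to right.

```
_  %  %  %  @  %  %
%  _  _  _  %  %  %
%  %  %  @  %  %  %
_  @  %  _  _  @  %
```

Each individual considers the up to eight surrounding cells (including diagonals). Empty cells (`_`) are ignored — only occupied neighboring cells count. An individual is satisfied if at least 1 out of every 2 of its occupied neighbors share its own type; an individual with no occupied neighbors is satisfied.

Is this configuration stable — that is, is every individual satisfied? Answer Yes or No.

No

Row 0: (0,1)% 2/2 ok · (0,2)% 2/2 ok · (0,3)% 2/3 ok · (0,4)@ 0/4 unhappy · (0,5)% 4/5 ok · (0,6)% 3/3 ok
Row 1: (1,0)% 3/3 ok · (1,4)% 5/7 ok · (1,5)% 7/8 ok · (1,6)% 5/5 ok
Row 2: (2,0)% 2/3 ok · (2,1)% 4/5 ok · (2,2)% 2/4 ok · (2,3)@ 0/4 unhappy · (2,4)% 3/5 ok · (2,5)% 6/7 ok · (2,6)% 4/5 ok
Row 3: (3,1)@ 0/4 unhappy · (3,2)% 2/4 ok · (3,5)@ 0/4 unhappy · (3,6)% 2/3 ok
For instance (0,4) has only 0/4 same-type neighbors, below 1/2.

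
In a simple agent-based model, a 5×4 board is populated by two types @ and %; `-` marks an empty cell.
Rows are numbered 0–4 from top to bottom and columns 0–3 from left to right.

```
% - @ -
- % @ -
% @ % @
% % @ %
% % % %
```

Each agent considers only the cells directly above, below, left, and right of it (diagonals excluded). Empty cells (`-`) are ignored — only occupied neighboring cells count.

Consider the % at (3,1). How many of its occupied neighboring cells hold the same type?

2

Occupied neighbors of (3,1): (2,1)=@, (4,1)=%, (3,0)=%, (3,2)=@.
Same type (%): 2 of 4.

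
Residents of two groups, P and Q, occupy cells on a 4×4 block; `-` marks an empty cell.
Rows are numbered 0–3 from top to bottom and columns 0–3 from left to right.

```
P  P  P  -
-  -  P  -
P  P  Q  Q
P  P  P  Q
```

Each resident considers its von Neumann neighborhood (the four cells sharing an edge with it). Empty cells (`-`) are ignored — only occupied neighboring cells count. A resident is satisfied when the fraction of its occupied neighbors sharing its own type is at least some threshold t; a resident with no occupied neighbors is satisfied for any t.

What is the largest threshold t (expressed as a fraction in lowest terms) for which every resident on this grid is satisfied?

(0,0)P 1/1
(0,1)P 2/2
(0,2)P 2/2
(1,2)P 1/2
(2,0)P 2/2
(2,1)P 2/3
(2,2)Q 1/4
(2,3)Q 2/2
(3,0)P 2/2
(3,1)P 3/3
(3,2)P 1/3
(3,3)Q 1/2
The smallest same-type fraction is 1/4 at (2,2), which reduces to 1/4. Any threshold above that leaves this resident unsatisfied.

1/4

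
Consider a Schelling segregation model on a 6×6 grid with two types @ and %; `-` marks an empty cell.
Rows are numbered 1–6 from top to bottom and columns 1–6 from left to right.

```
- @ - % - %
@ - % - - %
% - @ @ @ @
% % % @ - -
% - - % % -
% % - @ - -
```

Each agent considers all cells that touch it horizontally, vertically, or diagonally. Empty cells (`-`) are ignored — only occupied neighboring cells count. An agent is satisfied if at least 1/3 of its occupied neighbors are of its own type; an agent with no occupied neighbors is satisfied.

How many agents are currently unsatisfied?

2

Row 1: (1,2)@ 1/2 satisfied · (1,4)% 1/1 satisfied · (1,6)% 1/1 satisfied
Row 2: (2,1)@ 1/2 satisfied · (2,3)% 1/4 not · (2,6)% 1/3 satisfied
Row 3: (3,1)% 2/3 satisfied · (3,3)@ 2/5 satisfied · (3,4)@ 3/5 satisfied · (3,5)@ 3/4 satisfied · (3,6)@ 1/2 satisfied
Row 4: (4,1)% 3/3 satisfied · (4,2)% 4/5 satisfied · (4,3)% 2/5 satisfied · (4,4)@ 3/6 satisfied
Row 5: (5,1)% 4/4 satisfied · (5,4)% 2/4 satisfied · (5,5)% 1/3 satisfied
Row 6: (6,1)% 2/2 satisfied · (6,2)% 2/2 satisfied · (6,4)@ 0/2 not
Unsatisfied: (2,3), (6,4) — 2 in total.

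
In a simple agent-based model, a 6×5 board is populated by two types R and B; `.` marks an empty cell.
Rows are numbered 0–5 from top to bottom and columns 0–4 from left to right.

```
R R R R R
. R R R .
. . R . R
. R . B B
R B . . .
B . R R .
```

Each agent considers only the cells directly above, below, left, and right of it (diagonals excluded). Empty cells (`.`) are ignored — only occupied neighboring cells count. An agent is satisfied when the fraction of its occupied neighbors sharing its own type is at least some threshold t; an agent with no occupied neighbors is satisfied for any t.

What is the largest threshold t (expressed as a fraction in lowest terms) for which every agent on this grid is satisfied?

Row 0: (0,0)R 1/1 · (0,1)R 3/3 · (0,2)R 3/3 · (0,3)R 3/3 · (0,4)R 1/1
Row 1: (1,1)R 2/2 · (1,2)R 4/4 · (1,3)R 2/2
Row 2: (2,2)R 1/1 · (2,4)R 0/1
Row 3: (3,1)R 0/1 · (3,3)B 1/1 · (3,4)B 1/2
Row 4: (4,0)R 0/2 · (4,1)B 0/2
Row 5: (5,0)B 0/1 · (5,2)R 1/1 · (5,3)R 1/1
The smallest same-type fraction is 0/1 at (2,4), which reduces to 0/1. Any threshold above that leaves this agent unsatisfied.

0/1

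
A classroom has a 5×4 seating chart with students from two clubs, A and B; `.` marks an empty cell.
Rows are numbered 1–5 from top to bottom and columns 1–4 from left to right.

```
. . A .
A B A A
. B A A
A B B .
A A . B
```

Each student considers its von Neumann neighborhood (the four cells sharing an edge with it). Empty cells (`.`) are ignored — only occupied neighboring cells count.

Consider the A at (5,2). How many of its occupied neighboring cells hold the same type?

Occupied neighbors of (5,2): (4,2)=B, (5,1)=A.
Same type (A): 1 of 2.

1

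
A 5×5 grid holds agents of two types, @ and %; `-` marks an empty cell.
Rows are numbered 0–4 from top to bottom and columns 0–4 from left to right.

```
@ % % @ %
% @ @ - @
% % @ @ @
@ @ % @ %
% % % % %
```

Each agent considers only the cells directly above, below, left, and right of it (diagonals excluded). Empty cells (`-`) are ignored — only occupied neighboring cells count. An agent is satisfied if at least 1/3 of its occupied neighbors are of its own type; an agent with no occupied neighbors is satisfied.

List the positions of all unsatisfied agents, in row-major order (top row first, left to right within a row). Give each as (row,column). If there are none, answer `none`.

(0,0), (0,3), (0,4), (1,1), (2,1), (3,1), (3,2), (3,3)

(0,0)@ 0/2 unhappy
(0,1)% 1/3 ok
(0,2)% 1/3 ok
(0,3)@ 0/2 unhappy
(0,4)% 0/2 unhappy
(1,0)% 1/3 ok
(1,1)@ 1/4 unhappy
(1,2)@ 2/3 ok
(1,4)@ 1/2 ok
(2,0)% 2/3 ok
(2,1)% 1/4 unhappy
(2,2)@ 2/4 ok
(2,3)@ 3/3 ok
(2,4)@ 2/3 ok
(3,0)@ 1/3 ok
(3,1)@ 1/4 unhappy
(3,2)% 1/4 unhappy
(3,3)@ 1/4 unhappy
(3,4)% 1/3 ok
(4,0)% 1/2 ok
(4,1)% 2/3 ok
(4,2)% 3/3 ok
(4,3)% 2/3 ok
(4,4)% 2/2 ok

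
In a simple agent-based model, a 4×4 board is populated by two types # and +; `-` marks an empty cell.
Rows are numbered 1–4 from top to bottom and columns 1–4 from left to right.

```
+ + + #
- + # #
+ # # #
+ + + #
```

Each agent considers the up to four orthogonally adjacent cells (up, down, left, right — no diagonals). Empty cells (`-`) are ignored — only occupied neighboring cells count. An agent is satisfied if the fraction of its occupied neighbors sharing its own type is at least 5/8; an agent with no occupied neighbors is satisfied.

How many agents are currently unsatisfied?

8

Row 1: (1,1)+ 1/1 satisfied · (1,2)+ 3/3 satisfied · (1,3)+ 1/3 not · (1,4)# 1/2 not
Row 2: (2,2)+ 1/3 not · (2,3)# 2/4 not · (2,4)# 3/3 satisfied
Row 3: (3,1)+ 1/2 not · (3,2)# 1/4 not · (3,3)# 3/4 satisfied · (3,4)# 3/3 satisfied
Row 4: (4,1)+ 2/2 satisfied · (4,2)+ 2/3 satisfied · (4,3)+ 1/3 not · (4,4)# 1/2 not
Unsatisfied: (1,3), (1,4), (2,2), (2,3), (3,1), (3,2), (4,3), (4,4) — 8 in total.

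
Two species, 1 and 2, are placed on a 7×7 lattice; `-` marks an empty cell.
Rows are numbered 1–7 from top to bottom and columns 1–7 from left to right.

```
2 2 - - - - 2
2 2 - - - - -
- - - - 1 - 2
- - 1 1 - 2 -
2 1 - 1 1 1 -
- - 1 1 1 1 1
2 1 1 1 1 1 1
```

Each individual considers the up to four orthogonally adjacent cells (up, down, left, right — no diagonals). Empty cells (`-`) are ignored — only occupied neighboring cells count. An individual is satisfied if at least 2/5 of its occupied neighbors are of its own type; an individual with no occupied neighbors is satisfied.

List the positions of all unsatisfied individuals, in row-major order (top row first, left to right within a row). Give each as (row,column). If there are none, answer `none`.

Row 1: (1,1)2 2/2 ok · (1,2)2 2/2 ok · (1,7)2 0/0 ok
Row 2: (2,1)2 2/2 ok · (2,2)2 2/2 ok
Row 3: (3,5)1 0/0 ok · (3,7)2 0/0 ok
Row 4: (4,3)1 1/1 ok · (4,4)1 2/2 ok · (4,6)2 0/1 unhappy
Row 5: (5,1)2 0/1 unhappy · (5,2)1 0/1 unhappy · (5,4)1 3/3 ok · (5,5)1 3/3 ok · (5,6)1 2/3 ok
Row 6: (6,3)1 2/2 ok · (6,4)1 4/4 ok · (6,5)1 4/4 ok · (6,6)1 4/4 ok · (6,7)1 2/2 ok
Row 7: (7,1)2 0/1 unhappy · (7,2)1 1/2 ok · (7,3)1 3/3 ok · (7,4)1 3/3 ok · (7,5)1 3/3 ok · (7,6)1 3/3 ok · (7,7)1 2/2 ok

(4,6), (5,1), (5,2), (7,1)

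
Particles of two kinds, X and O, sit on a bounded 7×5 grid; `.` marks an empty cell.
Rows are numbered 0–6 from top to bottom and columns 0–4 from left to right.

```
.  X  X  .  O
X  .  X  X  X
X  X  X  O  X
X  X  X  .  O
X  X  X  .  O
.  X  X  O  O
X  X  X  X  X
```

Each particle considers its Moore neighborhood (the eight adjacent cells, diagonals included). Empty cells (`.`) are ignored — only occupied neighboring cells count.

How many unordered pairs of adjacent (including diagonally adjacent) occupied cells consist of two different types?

16

Scan each occupied cell's neighbors to the right and below (and the two forward diagonals) so each pair is counted once.
From row 0: 2 unlike of 7 pairs (running 2/7).
From row 1: 3 unlike of 12 pairs (running 5/19).
From row 2: 4 unlike of 14 pairs (running 9/33).
From row 3: 0 unlike of 10 pairs (running 9/43).
From row 4: 1 unlike of 10 pairs (running 10/53).
From row 5: 6 unlike of 14 pairs (running 16/67).
From row 6: 0 unlike of 4 pairs (running 16/71).
Total adjacent occupied pairs: 71; unlike-type pairs: 16.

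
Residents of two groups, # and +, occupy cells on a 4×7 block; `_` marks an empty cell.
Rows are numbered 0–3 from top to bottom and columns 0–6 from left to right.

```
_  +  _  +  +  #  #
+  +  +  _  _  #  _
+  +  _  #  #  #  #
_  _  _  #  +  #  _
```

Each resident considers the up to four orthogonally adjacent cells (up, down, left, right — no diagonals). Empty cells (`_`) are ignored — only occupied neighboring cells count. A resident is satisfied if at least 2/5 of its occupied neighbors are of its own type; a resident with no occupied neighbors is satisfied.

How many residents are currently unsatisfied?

1

Row 0: (0,1)+ 1/1 ok · (0,3)+ 1/1 ok · (0,4)+ 1/2 ok · (0,5)# 2/3 ok · (0,6)# 1/1 ok
Row 1: (1,0)+ 2/2 ok · (1,1)+ 4/4 ok · (1,2)+ 1/1 ok · (1,5)# 2/2 ok
Row 2: (2,0)+ 2/2 ok · (2,1)+ 2/2 ok · (2,3)# 2/2 ok · (2,4)# 2/3 ok · (2,5)# 4/4 ok · (2,6)# 1/1 ok
Row 3: (3,3)# 1/2 ok · (3,4)+ 0/3 unhappy · (3,5)# 1/2 ok
Unsatisfied: (3,4) — 1 in total.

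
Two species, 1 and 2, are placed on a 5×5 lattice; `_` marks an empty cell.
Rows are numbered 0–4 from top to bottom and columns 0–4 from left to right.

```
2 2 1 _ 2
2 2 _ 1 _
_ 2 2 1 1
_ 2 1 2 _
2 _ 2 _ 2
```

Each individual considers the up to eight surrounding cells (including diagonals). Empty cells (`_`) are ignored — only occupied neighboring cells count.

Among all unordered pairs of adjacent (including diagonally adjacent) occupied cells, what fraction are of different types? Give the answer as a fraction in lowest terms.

6/17

Scan each occupied cell's neighbors to the right and below (and the two forward diagonals) so each pair is counted once.
Row 0: 2(0,0)–2(0,1)= 2(0,0)–2(1,0)= 2(0,0)–2(1,1)= 2(0,1)–1(0,2)≠ 2(0,1)–2(1,1)= 2(0,1)–2(1,0)= 1(0,2)–1(1,3)= 1(0,2)–2(1,1)≠ 2(0,4)–1(1,3)≠  → 3/9 unlike.
Row 1: 2(1,0)–2(1,1)= 2(1,0)–2(2,1)= 2(1,1)–2(2,1)= 2(1,1)–2(2,2)= 1(1,3)–1(2,3)= 1(1,3)–1(2,4)= 1(1,3)–2(2,2)≠  → 1/7 unlike.
Row 2: 2(2,1)–2(2,2)= 2(2,1)–2(3,1)= 2(2,1)–1(3,2)≠ 2(2,2)–1(2,3)≠ 2(2,2)–1(3,2)≠ 2(2,2)–2(3,3)= 2(2,2)–2(3,1)= 1(2,3)–1(2,4)= 1(2,3)–2(3,3)≠ 1(2,3)–1(3,2)= 1(2,4)–2(3,3)≠  → 5/11 unlike.
Row 3: 2(3,1)–1(3,2)≠ 2(3,1)–2(4,2)= 2(3,1)–2(4,0)= 1(3,2)–2(3,3)≠ 1(3,2)–2(4,2)≠ 2(3,3)–2(4,4)= 2(3,3)–2(4,2)=  → 3/7 unlike.
Total adjacent occupied pairs: 34; unlike-type pairs: 12.
12/34 reduces to 6/17.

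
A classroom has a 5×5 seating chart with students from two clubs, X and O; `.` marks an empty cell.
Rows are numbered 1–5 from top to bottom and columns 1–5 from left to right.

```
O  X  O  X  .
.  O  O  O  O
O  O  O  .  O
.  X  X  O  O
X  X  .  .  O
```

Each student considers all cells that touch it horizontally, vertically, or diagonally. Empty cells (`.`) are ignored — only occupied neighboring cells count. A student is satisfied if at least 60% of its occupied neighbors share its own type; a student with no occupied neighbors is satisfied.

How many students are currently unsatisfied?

5

(1,1)O 1/2 ✗
(1,2)X 0/4 ✗
(1,3)O 3/5 ✓
(1,4)X 0/4 ✗
(2,2)O 6/7 ✓
(2,3)O 5/7 ✓
(2,4)O 5/6 ✓
(2,5)O 2/3 ✓
(3,1)O 2/3 ✓
(3,2)O 4/6 ✓
(3,3)O 5/7 ✓
(3,5)O 4/4 ✓
(4,2)X 3/6 ✗
(4,3)X 2/5 ✗
(4,4)O 4/5 ✓
(4,5)O 3/3 ✓
(5,1)X 2/2 ✓
(5,2)X 3/3 ✓
(5,5)O 2/2 ✓
Unsatisfied: (1,1), (1,2), (1,4), (4,2), (4,3) — 5 in total.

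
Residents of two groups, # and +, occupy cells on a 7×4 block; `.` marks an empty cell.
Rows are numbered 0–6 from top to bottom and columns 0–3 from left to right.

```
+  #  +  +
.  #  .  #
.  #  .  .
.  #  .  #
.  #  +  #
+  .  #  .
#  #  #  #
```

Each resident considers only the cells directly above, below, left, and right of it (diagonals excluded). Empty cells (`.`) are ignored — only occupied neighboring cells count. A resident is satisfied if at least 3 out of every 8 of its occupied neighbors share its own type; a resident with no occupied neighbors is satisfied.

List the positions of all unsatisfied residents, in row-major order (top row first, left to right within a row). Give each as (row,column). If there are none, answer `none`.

(0,0), (0,1), (1,3), (4,2), (5,0)

(0,0)+ 0/1 not
(0,1)# 1/3 not
(0,2)+ 1/2 satisfied
(0,3)+ 1/2 satisfied
(1,1)# 2/2 satisfied
(1,3)# 0/1 not
(2,1)# 2/2 satisfied
(3,1)# 2/2 satisfied
(3,3)# 1/1 satisfied
(4,1)# 1/2 satisfied
(4,2)+ 0/3 not
(4,3)# 1/2 satisfied
(5,0)+ 0/1 not
(5,2)# 1/2 satisfied
(6,0)# 1/2 satisfied
(6,1)# 2/2 satisfied
(6,2)# 3/3 satisfied
(6,3)# 1/1 satisfied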